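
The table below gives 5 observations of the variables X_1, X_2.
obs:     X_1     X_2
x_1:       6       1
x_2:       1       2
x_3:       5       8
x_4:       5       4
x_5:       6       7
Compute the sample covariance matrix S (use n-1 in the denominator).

Step 1 — column means:
  mean(X_1) = (6 + 1 + 5 + 5 + 6) / 5 = 23/5 = 4.6
  mean(X_2) = (1 + 2 + 8 + 4 + 7) / 5 = 22/5 = 4.4

Step 2 — sample covariance S[i,j] = (1/(n-1)) · Σ_k (x_{k,i} - mean_i) · (x_{k,j} - mean_j), with n-1 = 4.
  S[X_1,X_1] = ((1.4)·(1.4) + (-3.6)·(-3.6) + (0.4)·(0.4) + (0.4)·(0.4) + (1.4)·(1.4)) / 4 = 17.2/4 = 4.3
  S[X_1,X_2] = ((1.4)·(-3.4) + (-3.6)·(-2.4) + (0.4)·(3.6) + (0.4)·(-0.4) + (1.4)·(2.6)) / 4 = 8.8/4 = 2.2
  S[X_2,X_2] = ((-3.4)·(-3.4) + (-2.4)·(-2.4) + (3.6)·(3.6) + (-0.4)·(-0.4) + (2.6)·(2.6)) / 4 = 37.2/4 = 9.3

S is symmetric (S[j,i] = S[i,j]). Assembling:

S = [[4.3, 2.2],
 [2.2, 9.3]]


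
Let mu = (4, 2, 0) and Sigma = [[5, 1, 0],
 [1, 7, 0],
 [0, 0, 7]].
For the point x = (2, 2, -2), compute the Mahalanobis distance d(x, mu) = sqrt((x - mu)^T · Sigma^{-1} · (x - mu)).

Step 1 — centre the observation: (x - mu) = (-2, 0, -2).

Step 2 — invert Sigma (cofactor / det for 3×3, or solve directly):
  Sigma^{-1} = [[0.2059, -0.0294, 0],
 [-0.0294, 0.1471, 0],
 [0, 0, 0.1429]].

Step 3 — form the quadratic (x - mu)^T · Sigma^{-1} · (x - mu):
  Sigma^{-1} · (x - mu) = (-0.4118, 0.0588, -0.2857).
  (x - mu)^T · [Sigma^{-1} · (x - mu)] = (-2)·(-0.4118) + (0)·(0.0588) + (-2)·(-0.2857) = 1.395.

Step 4 — take square root: d = √(1.395) ≈ 1.1811.

d(x, mu) = √(1.395) ≈ 1.1811


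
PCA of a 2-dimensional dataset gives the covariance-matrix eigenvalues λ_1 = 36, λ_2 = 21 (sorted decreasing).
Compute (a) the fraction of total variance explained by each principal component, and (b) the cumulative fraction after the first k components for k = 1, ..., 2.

Step 1 — total variance = trace(Sigma) = Σ λ_i = 36 + 21 = 57.

Step 2 — fraction explained by component i = λ_i / Σ λ:
  PC1: 36/57 = 0.6316
  PC2: 21/57 = 0.3684

Step 3 — cumulative fraction after k components = (λ_1 + ... + λ_k) / Σ λ:
  k = 1: 36/57 = 0.6316
  k = 2: (36 + 21)/57 = 57/57 = 1

Summary (fraction, with percent):

explained: PC1 0.6316 (63.16%), PC2 0.3684 (36.84%);  cumulative: 0.6316, 1


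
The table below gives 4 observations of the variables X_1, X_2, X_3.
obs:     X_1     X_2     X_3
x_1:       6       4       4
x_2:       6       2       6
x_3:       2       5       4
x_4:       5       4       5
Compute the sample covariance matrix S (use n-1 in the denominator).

Step 1 — column means:
  mean(X_1) = (6 + 6 + 2 + 5) / 4 = 19/4 = 4.75
  mean(X_2) = (4 + 2 + 5 + 4) / 4 = 15/4 = 3.75
  mean(X_3) = (4 + 6 + 4 + 5) / 4 = 19/4 = 4.75

Step 2 — sample covariance S[i,j] = (1/(n-1)) · Σ_k (x_{k,i} - mean_i) · (x_{k,j} - mean_j), with n-1 = 3.
  S[X_1,X_1] = ((1.25)·(1.25) + (1.25)·(1.25) + (-2.75)·(-2.75) + (0.25)·(0.25)) / 3 = 10.75/3 = 3.5833
  S[X_1,X_2] = ((1.25)·(0.25) + (1.25)·(-1.75) + (-2.75)·(1.25) + (0.25)·(0.25)) / 3 = -5.25/3 = -1.75
  S[X_1,X_3] = ((1.25)·(-0.75) + (1.25)·(1.25) + (-2.75)·(-0.75) + (0.25)·(0.25)) / 3 = 2.75/3 = 0.9167
  S[X_2,X_2] = ((0.25)·(0.25) + (-1.75)·(-1.75) + (1.25)·(1.25) + (0.25)·(0.25)) / 3 = 4.75/3 = 1.5833
  S[X_2,X_3] = ((0.25)·(-0.75) + (-1.75)·(1.25) + (1.25)·(-0.75) + (0.25)·(0.25)) / 3 = -3.25/3 = -1.0833
  S[X_3,X_3] = ((-0.75)·(-0.75) + (1.25)·(1.25) + (-0.75)·(-0.75) + (0.25)·(0.25)) / 3 = 2.75/3 = 0.9167

S is symmetric (S[j,i] = S[i,j]). Assembling:

S = [[3.5833, -1.75, 0.9167],
 [-1.75, 1.5833, -1.0833],
 [0.9167, -1.0833, 0.9167]]


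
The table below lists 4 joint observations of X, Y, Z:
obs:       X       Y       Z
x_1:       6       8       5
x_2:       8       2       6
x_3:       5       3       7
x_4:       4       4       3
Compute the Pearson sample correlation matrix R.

Step 1 — column means:
  mean(X) = (6 + 8 + 5 + 4) / 4 = 23/4 = 5.75
  mean(Y) = (8 + 2 + 3 + 4) / 4 = 17/4 = 4.25
  mean(Z) = (5 + 6 + 7 + 3) / 4 = 21/4 = 5.25

Step 2 — sample variances and covariances s[i,j] = (1/(n-1)) · Σ_k (x_{k,i} - mean_i) · (x_{k,j} - mean_j), with n-1 = 3:
  s[X,X] = ((0.25)·(0.25) + (2.25)·(2.25) + (-0.75)·(-0.75) + (-1.75)·(-1.75)) / 3 = 8.75/3 = 2.9167
  s[X,Y] = ((0.25)·(3.75) + (2.25)·(-2.25) + (-0.75)·(-1.25) + (-1.75)·(-0.25)) / 3 = -2.75/3 = -0.9167
  s[X,Z] = ((0.25)·(-0.25) + (2.25)·(0.75) + (-0.75)·(1.75) + (-1.75)·(-2.25)) / 3 = 4.25/3 = 1.4167
  s[Y,Y] = ((3.75)·(3.75) + (-2.25)·(-2.25) + (-1.25)·(-1.25) + (-0.25)·(-0.25)) / 3 = 20.75/3 = 6.9167
  s[Y,Z] = ((3.75)·(-0.25) + (-2.25)·(0.75) + (-1.25)·(1.75) + (-0.25)·(-2.25)) / 3 = -4.25/3 = -1.4167
  s[Z,Z] = ((-0.25)·(-0.25) + (0.75)·(0.75) + (1.75)·(1.75) + (-2.25)·(-2.25)) / 3 = 8.75/3 = 2.9167
  Sample standard deviations s_i = √(s[i,i]):
  s(X) = √(2.9167) = 1.7078
  s(Y) = √(6.9167) = 2.63
  s(Z) = √(2.9167) = 1.7078

Step 3 — r_{ij} = s_{ij} / (s_i · s_j):
  r[X,X] = 1 (diagonal).
  r[X,Y] = -0.9167 / (1.7078 · 2.63) = -0.9167 / 4.4915 = -0.2041
  r[X,Z] = 1.4167 / (1.7078 · 1.7078) = 1.4167 / 2.9167 = 0.4857
  r[Y,Y] = 1 (diagonal).
  r[Y,Z] = -1.4167 / (2.63 · 1.7078) = -1.4167 / 4.4915 = -0.3154
  r[Z,Z] = 1 (diagonal).

R is symmetric with unit diagonal. Assembling:

R = [[1, -0.2041, 0.4857],
 [-0.2041, 1, -0.3154],
 [0.4857, -0.3154, 1]]


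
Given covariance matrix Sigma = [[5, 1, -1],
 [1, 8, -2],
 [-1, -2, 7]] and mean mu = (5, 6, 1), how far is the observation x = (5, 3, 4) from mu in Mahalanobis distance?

Step 1 — centre the observation: (x - mu) = (0, -3, 3).

Step 2 — invert Sigma (cofactor / det for 3×3, or solve directly):
  Sigma^{-1} = [[0.2088, -0.0201, 0.0241],
 [-0.0201, 0.1365, 0.0361],
 [0.0241, 0.0361, 0.1566]].

Step 3 — form the quadratic (x - mu)^T · Sigma^{-1} · (x - mu):
  Sigma^{-1} · (x - mu) = (0.1325, -0.3012, 0.3614).
  (x - mu)^T · [Sigma^{-1} · (x - mu)] = (0)·(0.1325) + (-3)·(-0.3012) + (3)·(0.3614) = 1.988.

Step 4 — take square root: d = √(1.988) ≈ 1.4099.

d(x, mu) = √(1.988) ≈ 1.4099


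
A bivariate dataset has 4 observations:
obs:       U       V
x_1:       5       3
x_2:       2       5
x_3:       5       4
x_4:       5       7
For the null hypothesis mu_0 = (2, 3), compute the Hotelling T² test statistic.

Step 1 — sample mean vector:
  mean(U) = (5 + 2 + 5 + 5) / 4 = 17/4 = 4.25
  mean(V) = (3 + 5 + 4 + 7) / 4 = 19/4 = 4.75
  x̄ = (4.25, 4.75),  deviation x̄ - mu_0 = (4.25, 4.75) - (2, 3) = (2.25, 1.75).

Step 2 — sample covariance matrix, S[i,j] = (1/(n-1)) · Σ_k (x_{k,i} - mean_i) · (x_{k,j} - mean_j), divisor n-1 = 3:
  S[U,U] = ((0.75)·(0.75) + (-2.25)·(-2.25) + (0.75)·(0.75) + (0.75)·(0.75)) / 3 = 6.75/3 = 2.25
  S[U,V] = ((0.75)·(-1.75) + (-2.25)·(0.25) + (0.75)·(-0.75) + (0.75)·(2.25)) / 3 = -0.75/3 = -0.25
  S[V,V] = ((-1.75)·(-1.75) + (0.25)·(0.25) + (-0.75)·(-0.75) + (2.25)·(2.25)) / 3 = 8.75/3 = 2.9167
  S = [[2.25, -0.25],
 [-0.25, 2.9167]].

Step 3 — invert S. det(S) = 2.25·2.9167 - (-0.25)² = 6.5.
  S^{-1} = (1/det) · [[d, -b], [-b, a]] = [[0.4487, 0.0385],
 [0.0385, 0.3462]].

Step 4 — quadratic form (x̄ - mu_0)^T · S^{-1} · (x̄ - mu_0):
  S^{-1} · (x̄ - mu_0) = (1.0769, 0.6923),
  (x̄ - mu_0)^T · [...] = (2.25)·(1.0769) + (1.75)·(0.6923) = 3.6346.

Step 5 — scale by n: T² = 4 · 3.6346 = 14.5385.

T² ≈ 14.5385


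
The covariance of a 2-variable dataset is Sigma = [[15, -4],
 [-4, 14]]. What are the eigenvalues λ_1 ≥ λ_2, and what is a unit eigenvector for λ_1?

Step 1 — characteristic polynomial of 2×2 Sigma:
  det(Sigma - λI) = λ² - trace · λ + det = 0.
  trace = 15 + 14 = 29, det = 15·14 - (-4)² = 194.
Step 2 — discriminant:
  Δ = trace² - 4·det = 841 - 776 = 65.
Step 3 — eigenvalues:
  λ = (trace ± √Δ)/2 = (29 ± 8.0623)/2,
  λ_1 = 18.5311,  λ_2 = 10.4689.

Step 4 — unit eigenvector for λ_1: solve (Sigma - λ_1 I)v = 0. First row:
  (15 - 18.5311)·v_x + (-4)·v_y = 0, i.e. (-3.5311)·v_x + (-4)·v_y = 0,
  so v ∝ (b, λ_1 - a) = (-4, 3.5311); multiply by -1 so the first entry is positive: u = (4, -3.5311).
  ||u|| = √((4)² + (-3.5311)²) = √(28.4689) ≈ 5.3356,
  v_1 = u/||u|| ≈ (0.7497, -0.6618) (||v_1|| = 1).

λ_1 = 18.5311,  λ_2 = 10.4689;  v_1 ≈ (0.7497, -0.6618)


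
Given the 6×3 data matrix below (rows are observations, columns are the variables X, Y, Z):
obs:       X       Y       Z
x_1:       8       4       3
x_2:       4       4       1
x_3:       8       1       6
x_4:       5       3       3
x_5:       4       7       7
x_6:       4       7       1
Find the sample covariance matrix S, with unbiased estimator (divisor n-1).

Step 1 — column means:
  mean(X) = (8 + 4 + 8 + 5 + 4 + 4) / 6 = 33/6 = 5.5
  mean(Y) = (4 + 4 + 1 + 3 + 7 + 7) / 6 = 26/6 = 4.3333
  mean(Z) = (3 + 1 + 6 + 3 + 7 + 1) / 6 = 21/6 = 3.5

Step 2 — sample covariance S[i,j] = (1/(n-1)) · Σ_k (x_{k,i} - mean_i) · (x_{k,j} - mean_j), with n-1 = 5.
  S[X,X] = ((2.5)·(2.5) + (-1.5)·(-1.5) + (2.5)·(2.5) + (-0.5)·(-0.5) + (-1.5)·(-1.5) + (-1.5)·(-1.5)) / 5 = 19.5/5 = 3.9
  S[X,Y] = ((2.5)·(-0.3333) + (-1.5)·(-0.3333) + (2.5)·(-3.3333) + (-0.5)·(-1.3333) + (-1.5)·(2.6667) + (-1.5)·(2.6667)) / 5 = -16/5 = -3.2
  S[X,Z] = ((2.5)·(-0.5) + (-1.5)·(-2.5) + (2.5)·(2.5) + (-0.5)·(-0.5) + (-1.5)·(3.5) + (-1.5)·(-2.5)) / 5 = 7.5/5 = 1.5
  S[Y,Y] = ((-0.3333)·(-0.3333) + (-0.3333)·(-0.3333) + (-3.3333)·(-3.3333) + (-1.3333)·(-1.3333) + (2.6667)·(2.6667) + (2.6667)·(2.6667)) / 5 = 27.3333/5 = 5.4667
  S[Y,Z] = ((-0.3333)·(-0.5) + (-0.3333)·(-2.5) + (-3.3333)·(2.5) + (-1.3333)·(-0.5) + (2.6667)·(3.5) + (2.6667)·(-2.5)) / 5 = -4/5 = -0.8
  S[Z,Z] = ((-0.5)·(-0.5) + (-2.5)·(-2.5) + (2.5)·(2.5) + (-0.5)·(-0.5) + (3.5)·(3.5) + (-2.5)·(-2.5)) / 5 = 31.5/5 = 6.3

S is symmetric (S[j,i] = S[i,j]). Assembling:

S = [[3.9, -3.2, 1.5],
 [-3.2, 5.4667, -0.8],
 [1.5, -0.8, 6.3]]


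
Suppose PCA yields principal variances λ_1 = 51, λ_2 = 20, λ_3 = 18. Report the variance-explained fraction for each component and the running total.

Step 1 — total variance = trace(Sigma) = Σ λ_i = 51 + 20 + 18 = 89.

Step 2 — fraction explained by component i = λ_i / Σ λ:
  PC1: 51/89 = 0.573
  PC2: 20/89 = 0.2247
  PC3: 18/89 = 0.2022

Step 3 — cumulative fraction after k components = (λ_1 + ... + λ_k) / Σ λ:
  k = 1: 51/89 = 0.573
  k = 2: (51 + 20)/89 = 71/89 = 0.7978
  k = 3: (51 + 20 + 18)/89 = 89/89 = 1

Summary (fraction, with percent):

explained: PC1 0.573 (57.3%), PC2 0.2247 (22.47%), PC3 0.2022 (20.22%);  cumulative: 0.573, 0.7978, 1


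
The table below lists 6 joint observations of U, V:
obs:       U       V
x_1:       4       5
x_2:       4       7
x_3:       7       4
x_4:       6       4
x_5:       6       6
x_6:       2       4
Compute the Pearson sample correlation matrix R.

Step 1 — column means:
  mean(U) = (4 + 4 + 7 + 6 + 6 + 2) / 6 = 29/6 = 4.8333
  mean(V) = (5 + 7 + 4 + 4 + 6 + 4) / 6 = 30/6 = 5

Step 2 — sample variances and covariances s[i,j] = (1/(n-1)) · Σ_k (x_{k,i} - mean_i) · (x_{k,j} - mean_j), with n-1 = 5:
  s[U,U] = ((-0.8333)·(-0.8333) + (-0.8333)·(-0.8333) + (2.1667)·(2.1667) + (1.1667)·(1.1667) + (1.1667)·(1.1667) + (-2.8333)·(-2.8333)) / 5 = 16.8333/5 = 3.3667
  s[U,V] = ((-0.8333)·(0) + (-0.8333)·(2) + (2.1667)·(-1) + (1.1667)·(-1) + (1.1667)·(1) + (-2.8333)·(-1)) / 5 = -1/5 = -0.2
  s[V,V] = ((0)·(0) + (2)·(2) + (-1)·(-1) + (-1)·(-1) + (1)·(1) + (-1)·(-1)) / 5 = 8/5 = 1.6
  Sample standard deviations s_i = √(s[i,i]):
  s(U) = √(3.3667) = 1.8348
  s(V) = √(1.6) = 1.2649

Step 3 — r_{ij} = s_{ij} / (s_i · s_j):
  r[U,U] = 1 (diagonal).
  r[U,V] = -0.2 / (1.8348 · 1.2649) = -0.2 / 2.3209 = -0.0862
  r[V,V] = 1 (diagonal).

R is symmetric with unit diagonal. Assembling:

R = [[1, -0.0862],
 [-0.0862, 1]]


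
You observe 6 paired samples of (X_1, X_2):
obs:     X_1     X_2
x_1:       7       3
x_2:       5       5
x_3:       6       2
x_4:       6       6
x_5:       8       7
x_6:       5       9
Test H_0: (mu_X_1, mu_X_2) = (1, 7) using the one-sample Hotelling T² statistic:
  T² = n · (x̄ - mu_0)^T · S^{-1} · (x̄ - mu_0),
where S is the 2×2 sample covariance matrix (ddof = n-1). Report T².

Step 1 — sample mean vector:
  mean(X_1) = (7 + 5 + 6 + 6 + 8 + 5) / 6 = 37/6 = 6.1667
  mean(X_2) = (3 + 5 + 2 + 6 + 7 + 9) / 6 = 32/6 = 5.3333
  x̄ = (6.1667, 5.3333),  deviation x̄ - mu_0 = (6.1667, 5.3333) - (1, 7) = (5.1667, -1.6667).

Step 2 — sample covariance matrix, S[i,j] = (1/(n-1)) · Σ_k (x_{k,i} - mean_i) · (x_{k,j} - mean_j), divisor n-1 = 5:
  S[X_1,X_1] = ((0.8333)·(0.8333) + (-1.1667)·(-1.1667) + (-0.1667)·(-0.1667) + (-0.1667)·(-0.1667) + (1.8333)·(1.8333) + (-1.1667)·(-1.1667)) / 5 = 6.8333/5 = 1.3667
  S[X_1,X_2] = ((0.8333)·(-2.3333) + (-1.1667)·(-0.3333) + (-0.1667)·(-3.3333) + (-0.1667)·(0.6667) + (1.8333)·(1.6667) + (-1.1667)·(3.6667)) / 5 = -2.3333/5 = -0.4667
  S[X_2,X_2] = ((-2.3333)·(-2.3333) + (-0.3333)·(-0.3333) + (-3.3333)·(-3.3333) + (0.6667)·(0.6667) + (1.6667)·(1.6667) + (3.6667)·(3.6667)) / 5 = 33.3333/5 = 6.6667
  S = [[1.3667, -0.4667],
 [-0.4667, 6.6667]].

Step 3 — invert S. det(S) = 1.3667·6.6667 - (-0.4667)² = 8.8933.
  S^{-1} = (1/det) · [[d, -b], [-b, a]] = [[0.7496, 0.0525],
 [0.0525, 0.1537]].

Step 4 — quadratic form (x̄ - mu_0)^T · S^{-1} · (x̄ - mu_0):
  S^{-1} · (x̄ - mu_0) = (3.7856, 0.015),
  (x̄ - mu_0)^T · [...] = (5.1667)·(3.7856) + (-1.6667)·(0.015) = 19.534.

Step 5 — scale by n: T² = 6 · 19.534 = 117.2039.

T² ≈ 117.2039


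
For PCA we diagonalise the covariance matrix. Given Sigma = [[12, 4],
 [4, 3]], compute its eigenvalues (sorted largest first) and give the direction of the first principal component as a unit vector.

Step 1 — characteristic polynomial of 2×2 Sigma:
  det(Sigma - λI) = λ² - trace · λ + det = 0.
  trace = 12 + 3 = 15, det = 12·3 - (4)² = 20.
Step 2 — discriminant:
  Δ = trace² - 4·det = 225 - 80 = 145.
Step 3 — eigenvalues:
  λ = (trace ± √Δ)/2 = (15 ± 12.0416)/2,
  λ_1 = 13.5208,  λ_2 = 1.4792.

Step 4 — unit eigenvector for λ_1: solve (Sigma - λ_1 I)v = 0. First row:
  (12 - 13.5208)·v_x + (4)·v_y = 0, i.e. (-1.5208)·v_x + (4)·v_y = 0,
  so v ∝ (b, λ_1 - a) = (4, 1.5208) = u.
  ||u|| = √((4)² + (1.5208)²) = √(18.3128) ≈ 4.2793,
  v_1 = u/||u|| ≈ (0.9347, 0.3554) (||v_1|| = 1).

λ_1 = 13.5208,  λ_2 = 1.4792;  v_1 ≈ (0.9347, 0.3554)


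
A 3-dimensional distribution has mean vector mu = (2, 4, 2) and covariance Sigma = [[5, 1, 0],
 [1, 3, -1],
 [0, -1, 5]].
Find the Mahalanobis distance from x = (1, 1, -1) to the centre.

Step 1 — centre the observation: (x - mu) = (-1, -3, -3).

Step 2 — invert Sigma (cofactor / det for 3×3, or solve directly):
  Sigma^{-1} = [[0.2154, -0.0769, -0.0154],
 [-0.0769, 0.3846, 0.0769],
 [-0.0154, 0.0769, 0.2154]].

Step 3 — form the quadratic (x - mu)^T · Sigma^{-1} · (x - mu):
  Sigma^{-1} · (x - mu) = (0.0615, -1.3077, -0.8615).
  (x - mu)^T · [Sigma^{-1} · (x - mu)] = (-1)·(0.0615) + (-3)·(-1.3077) + (-3)·(-0.8615) = 6.4462.

Step 4 — take square root: d = √(6.4462) ≈ 2.5389.

d(x, mu) = √(6.4462) ≈ 2.5389


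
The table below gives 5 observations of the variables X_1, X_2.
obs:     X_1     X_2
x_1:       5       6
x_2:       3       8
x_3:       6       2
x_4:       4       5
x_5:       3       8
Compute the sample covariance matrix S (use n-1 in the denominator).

Step 1 — column means:
  mean(X_1) = (5 + 3 + 6 + 4 + 3) / 5 = 21/5 = 4.2
  mean(X_2) = (6 + 8 + 2 + 5 + 8) / 5 = 29/5 = 5.8

Step 2 — sample covariance S[i,j] = (1/(n-1)) · Σ_k (x_{k,i} - mean_i) · (x_{k,j} - mean_j), with n-1 = 4.
  S[X_1,X_1] = ((0.8)·(0.8) + (-1.2)·(-1.2) + (1.8)·(1.8) + (-0.2)·(-0.2) + (-1.2)·(-1.2)) / 4 = 6.8/4 = 1.7
  S[X_1,X_2] = ((0.8)·(0.2) + (-1.2)·(2.2) + (1.8)·(-3.8) + (-0.2)·(-0.8) + (-1.2)·(2.2)) / 4 = -11.8/4 = -2.95
  S[X_2,X_2] = ((0.2)·(0.2) + (2.2)·(2.2) + (-3.8)·(-3.8) + (-0.8)·(-0.8) + (2.2)·(2.2)) / 4 = 24.8/4 = 6.2

S is symmetric (S[j,i] = S[i,j]). Assembling:

S = [[1.7, -2.95],
 [-2.95, 6.2]]


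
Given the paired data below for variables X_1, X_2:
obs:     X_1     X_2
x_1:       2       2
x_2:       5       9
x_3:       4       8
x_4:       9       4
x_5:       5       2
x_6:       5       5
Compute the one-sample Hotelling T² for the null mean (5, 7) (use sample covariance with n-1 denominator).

Step 1 — sample mean vector:
  mean(X_1) = (2 + 5 + 4 + 9 + 5 + 5) / 6 = 30/6 = 5
  mean(X_2) = (2 + 9 + 8 + 4 + 2 + 5) / 6 = 30/6 = 5
  x̄ = (5, 5),  deviation x̄ - mu_0 = (5, 5) - (5, 7) = (0, -2).

Step 2 — sample covariance matrix, S[i,j] = (1/(n-1)) · Σ_k (x_{k,i} - mean_i) · (x_{k,j} - mean_j), divisor n-1 = 5:
  S[X_1,X_1] = ((-3)·(-3) + (0)·(0) + (-1)·(-1) + (4)·(4) + (0)·(0) + (0)·(0)) / 5 = 26/5 = 5.2
  S[X_1,X_2] = ((-3)·(-3) + (0)·(4) + (-1)·(3) + (4)·(-1) + (0)·(-3) + (0)·(0)) / 5 = 2/5 = 0.4
  S[X_2,X_2] = ((-3)·(-3) + (4)·(4) + (3)·(3) + (-1)·(-1) + (-3)·(-3) + (0)·(0)) / 5 = 44/5 = 8.8
  S = [[5.2, 0.4],
 [0.4, 8.8]].

Step 3 — invert S. det(S) = 5.2·8.8 - (0.4)² = 45.6.
  S^{-1} = (1/det) · [[d, -b], [-b, a]] = [[0.193, -0.0088],
 [-0.0088, 0.114]].

Step 4 — quadratic form (x̄ - mu_0)^T · S^{-1} · (x̄ - mu_0):
  S^{-1} · (x̄ - mu_0) = (0.0175, -0.2281),
  (x̄ - mu_0)^T · [...] = (0)·(0.0175) + (-2)·(-0.2281) = 0.4561.

Step 5 — scale by n: T² = 6 · 0.4561 = 2.7368.

T² ≈ 2.7368


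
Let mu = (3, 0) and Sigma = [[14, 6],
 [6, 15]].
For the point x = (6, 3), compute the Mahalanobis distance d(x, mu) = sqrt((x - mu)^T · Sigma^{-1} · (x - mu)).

Step 1 — centre the observation: (x - mu) = (3, 3).

Step 2 — invert Sigma. det(Sigma) = 14·15 - (6)² = 174.
  Sigma^{-1} = (1/det) · [[d, -b], [-b, a]] = [[0.0862, -0.0345],
 [-0.0345, 0.0805]].

Step 3 — form the quadratic (x - mu)^T · Sigma^{-1} · (x - mu):
  Sigma^{-1} · (x - mu) = (0.1552, 0.1379).
  (x - mu)^T · [Sigma^{-1} · (x - mu)] = (3)·(0.1552) + (3)·(0.1379) = 0.8793.

Step 4 — take square root: d = √(0.8793) ≈ 0.9377.

d(x, mu) = √(0.8793) ≈ 0.9377


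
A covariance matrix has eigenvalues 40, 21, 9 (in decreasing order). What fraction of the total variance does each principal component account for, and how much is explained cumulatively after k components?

Step 1 — total variance = trace(Sigma) = Σ λ_i = 40 + 21 + 9 = 70.

Step 2 — fraction explained by component i = λ_i / Σ λ:
  PC1: 40/70 = 0.5714
  PC2: 21/70 = 0.3
  PC3: 9/70 = 0.1286

Step 3 — cumulative fraction after k components = (λ_1 + ... + λ_k) / Σ λ:
  k = 1: 40/70 = 0.5714
  k = 2: (40 + 21)/70 = 61/70 = 0.8714
  k = 3: (40 + 21 + 9)/70 = 70/70 = 1

Summary (fraction, with percent):

explained: PC1 0.5714 (57.14%), PC2 0.3 (30%), PC3 0.1286 (12.86%);  cumulative: 0.5714, 0.8714, 1


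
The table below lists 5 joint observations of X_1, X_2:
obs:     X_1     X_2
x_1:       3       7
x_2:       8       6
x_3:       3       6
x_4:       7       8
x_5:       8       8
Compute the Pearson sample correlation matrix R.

Step 1 — column means:
  mean(X_1) = (3 + 8 + 3 + 7 + 8) / 5 = 29/5 = 5.8
  mean(X_2) = (7 + 6 + 6 + 8 + 8) / 5 = 35/5 = 7

Step 2 — sample variances and covariances s[i,j] = (1/(n-1)) · Σ_k (x_{k,i} - mean_i) · (x_{k,j} - mean_j), with n-1 = 4:
  s[X_1,X_1] = ((-2.8)·(-2.8) + (2.2)·(2.2) + (-2.8)·(-2.8) + (1.2)·(1.2) + (2.2)·(2.2)) / 4 = 26.8/4 = 6.7
  s[X_1,X_2] = ((-2.8)·(0) + (2.2)·(-1) + (-2.8)·(-1) + (1.2)·(1) + (2.2)·(1)) / 4 = 4/4 = 1
  s[X_2,X_2] = ((0)·(0) + (-1)·(-1) + (-1)·(-1) + (1)·(1) + (1)·(1)) / 4 = 4/4 = 1
  Sample standard deviations s_i = √(s[i,i]):
  s(X_1) = √(6.7) = 2.5884
  s(X_2) = √(1) = 1

Step 3 — r_{ij} = s_{ij} / (s_i · s_j):
  r[X_1,X_1] = 1 (diagonal).
  r[X_1,X_2] = 1 / (2.5884 · 1) = 1 / 2.5884 = 0.3863
  r[X_2,X_2] = 1 (diagonal).

R is symmetric with unit diagonal. Assembling:

R = [[1, 0.3863],
 [0.3863, 1]]


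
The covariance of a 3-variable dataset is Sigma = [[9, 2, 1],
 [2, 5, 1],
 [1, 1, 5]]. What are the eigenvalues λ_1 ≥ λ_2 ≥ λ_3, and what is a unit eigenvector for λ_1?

Step 1 — characteristic polynomial p(λ) = det(λI - Sigma) = λ³ - tr·λ² + c_1·λ - det, where tr = trace, c_1 = sum of the principal 2×2 minors, det = det(Sigma):
  tr = 9 + 5 + 5 = 19,
  c_1 = (9·5 - (2)²) + (9·5 - (1)²) + (5·5 - (1)²) = 41 + 44 + 24 = 109,
  det = 9·(5·5 - (1)²) - (2)·((2)·5 - (1)·(1)) + (1)·((2)·(1) - 5·(1)) = 9·(24) - (2)·(9) + (1)·(-3) = 195.
  So p(λ) = λ³ - 19λ² + 109λ - 195.
Step 2 — look for an integer root (rational root theorem: any rational root is an integer divisor of 195). Testing λ = 5:
  p(5) = 125 - 475 + 545 - 195 = 0  ✓
  Dividing out (λ - 5): p(λ) = (λ - 5)(λ² - 14λ + 39).
Step 3 — remaining eigenvalues from the quadratic λ² - 14λ + 39 = 0:
  Δ = 14² - 4·39 = 196 - 156 = 40,  λ = (14 ± √40)/2 = (14 ± 6.3246)/2 ≈ 10.1623 or 3.8377.
  Sorted: λ_1 = 10.1623,  λ_2 = 5,  λ_3 = 3.8377  (check: sum = 19 = tr ✓).

Step 4 — unit eigenvector for λ_1 ≈ 10.1623: v spans the null space of (Sigma - λ_1 I), whose rows are
  r_1 = (-1.1623, 2, 1),  r_2 = (2, -5.1623, 1),  r_3 = (1, 1, -5.1623).
  v is orthogonal to every row, so take v ∝ r_1 × r_2 = ((2)·(1) - (1)·(-5.1623), (1)·(2) - (-1.1623)·(1), (-1.1623)·(-5.1623) - (2)·(2)) ≈ (7.1623, 3.1623, 2).
  Let u = (7.1623, 3.1623, 2).
  ||u|| = √((7.1623)² + (3.1623)² + (2)²) = √(65.2982) ≈ 8.0807,  v_1 = u/||u|| ≈ (0.8863, 0.3913, 0.2475) (||v_1|| = 1).

λ_1 = 10.1623,  λ_2 = 5,  λ_3 = 3.8377;  v_1 ≈ (0.8863, 0.3913, 0.2475)


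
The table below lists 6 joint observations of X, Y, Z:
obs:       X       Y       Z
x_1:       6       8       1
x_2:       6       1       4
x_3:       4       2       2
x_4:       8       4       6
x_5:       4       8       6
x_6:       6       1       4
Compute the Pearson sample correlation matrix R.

Step 1 — column means:
  mean(X) = (6 + 6 + 4 + 8 + 4 + 6) / 6 = 34/6 = 5.6667
  mean(Y) = (8 + 1 + 2 + 4 + 8 + 1) / 6 = 24/6 = 4
  mean(Z) = (1 + 4 + 2 + 6 + 6 + 4) / 6 = 23/6 = 3.8333

Step 2 — sample variances and covariances s[i,j] = (1/(n-1)) · Σ_k (x_{k,i} - mean_i) · (x_{k,j} - mean_j), with n-1 = 5:
  s[X,X] = ((0.3333)·(0.3333) + (0.3333)·(0.3333) + (-1.6667)·(-1.6667) + (2.3333)·(2.3333) + (-1.6667)·(-1.6667) + (0.3333)·(0.3333)) / 5 = 11.3333/5 = 2.2667
  s[X,Y] = ((0.3333)·(4) + (0.3333)·(-3) + (-1.6667)·(-2) + (2.3333)·(0) + (-1.6667)·(4) + (0.3333)·(-3)) / 5 = -4/5 = -0.8
  s[X,Z] = ((0.3333)·(-2.8333) + (0.3333)·(0.1667) + (-1.6667)·(-1.8333) + (2.3333)·(2.1667) + (-1.6667)·(2.1667) + (0.3333)·(0.1667)) / 5 = 3.6667/5 = 0.7333
  s[Y,Y] = ((4)·(4) + (-3)·(-3) + (-2)·(-2) + (0)·(0) + (4)·(4) + (-3)·(-3)) / 5 = 54/5 = 10.8
  s[Y,Z] = ((4)·(-2.8333) + (-3)·(0.1667) + (-2)·(-1.8333) + (0)·(2.1667) + (4)·(2.1667) + (-3)·(0.1667)) / 5 = 0/5 = 0
  s[Z,Z] = ((-2.8333)·(-2.8333) + (0.1667)·(0.1667) + (-1.8333)·(-1.8333) + (2.1667)·(2.1667) + (2.1667)·(2.1667) + (0.1667)·(0.1667)) / 5 = 20.8333/5 = 4.1667
  Sample standard deviations s_i = √(s[i,i]):
  s(X) = √(2.2667) = 1.5055
  s(Y) = √(10.8) = 3.2863
  s(Z) = √(4.1667) = 2.0412

Step 3 — r_{ij} = s_{ij} / (s_i · s_j):
  r[X,X] = 1 (diagonal).
  r[X,Y] = -0.8 / (1.5055 · 3.2863) = -0.8 / 4.9477 = -0.1617
  r[X,Z] = 0.7333 / (1.5055 · 2.0412) = 0.7333 / 3.0732 = 0.2386
  r[Y,Y] = 1 (diagonal).
  r[Y,Z] = 0 / (3.2863 · 2.0412) = 0 / 6.7082 = 0
  r[Z,Z] = 1 (diagonal).

R is symmetric with unit diagonal. Assembling:

R = [[1, -0.1617, 0.2386],
 [-0.1617, 1, 0],
 [0.2386, 0, 1]]


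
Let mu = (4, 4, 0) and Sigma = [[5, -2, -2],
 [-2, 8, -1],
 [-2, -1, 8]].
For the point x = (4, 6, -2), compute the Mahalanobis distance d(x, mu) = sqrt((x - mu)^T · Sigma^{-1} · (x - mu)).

Step 1 — centre the observation: (x - mu) = (0, 2, -2).

Step 2 — invert Sigma (cofactor / det for 3×3, or solve directly):
  Sigma^{-1} = [[0.2593, 0.0741, 0.0741],
 [0.0741, 0.1481, 0.037],
 [0.0741, 0.037, 0.1481]].

Step 3 — form the quadratic (x - mu)^T · Sigma^{-1} · (x - mu):
  Sigma^{-1} · (x - mu) = (0, 0.2222, -0.2222).
  (x - mu)^T · [Sigma^{-1} · (x - mu)] = (0)·(0) + (2)·(0.2222) + (-2)·(-0.2222) = 0.8889.

Step 4 — take square root: d = √(0.8889) ≈ 0.9428.

d(x, mu) = √(0.8889) ≈ 0.9428


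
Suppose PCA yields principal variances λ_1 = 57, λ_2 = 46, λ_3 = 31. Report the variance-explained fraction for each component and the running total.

Step 1 — total variance = trace(Sigma) = Σ λ_i = 57 + 46 + 31 = 134.

Step 2 — fraction explained by component i = λ_i / Σ λ:
  PC1: 57/134 = 0.4254
  PC2: 46/134 = 0.3433
  PC3: 31/134 = 0.2313

Step 3 — cumulative fraction after k components = (λ_1 + ... + λ_k) / Σ λ:
  k = 1: 57/134 = 0.4254
  k = 2: (57 + 46)/134 = 103/134 = 0.7687
  k = 3: (57 + 46 + 31)/134 = 134/134 = 1

Summary (fraction, with percent):

explained: PC1 0.4254 (42.54%), PC2 0.3433 (34.33%), PC3 0.2313 (23.13%);  cumulative: 0.4254, 0.7687, 1


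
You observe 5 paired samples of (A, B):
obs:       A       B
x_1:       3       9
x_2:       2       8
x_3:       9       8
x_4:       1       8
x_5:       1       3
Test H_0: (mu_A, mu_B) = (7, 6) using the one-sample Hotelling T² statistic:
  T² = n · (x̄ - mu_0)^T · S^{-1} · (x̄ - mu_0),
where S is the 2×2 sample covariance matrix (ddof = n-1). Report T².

Step 1 — sample mean vector:
  mean(A) = (3 + 2 + 9 + 1 + 1) / 5 = 16/5 = 3.2
  mean(B) = (9 + 8 + 8 + 8 + 3) / 5 = 36/5 = 7.2
  x̄ = (3.2, 7.2),  deviation x̄ - mu_0 = (3.2, 7.2) - (7, 6) = (-3.8, 1.2).

Step 2 — sample covariance matrix, S[i,j] = (1/(n-1)) · Σ_k (x_{k,i} - mean_i) · (x_{k,j} - mean_j), divisor n-1 = 4:
  S[A,A] = ((-0.2)·(-0.2) + (-1.2)·(-1.2) + (5.8)·(5.8) + (-2.2)·(-2.2) + (-2.2)·(-2.2)) / 4 = 44.8/4 = 11.2
  S[A,B] = ((-0.2)·(1.8) + (-1.2)·(0.8) + (5.8)·(0.8) + (-2.2)·(0.8) + (-2.2)·(-4.2)) / 4 = 10.8/4 = 2.7
  S[B,B] = ((1.8)·(1.8) + (0.8)·(0.8) + (0.8)·(0.8) + (0.8)·(0.8) + (-4.2)·(-4.2)) / 4 = 22.8/4 = 5.7
  S = [[11.2, 2.7],
 [2.7, 5.7]].

Step 3 — invert S. det(S) = 11.2·5.7 - (2.7)² = 56.55.
  S^{-1} = (1/det) · [[d, -b], [-b, a]] = [[0.1008, -0.0477],
 [-0.0477, 0.1981]].

Step 4 — quadratic form (x̄ - mu_0)^T · S^{-1} · (x̄ - mu_0):
  S^{-1} · (x̄ - mu_0) = (-0.4403, 0.4191),
  (x̄ - mu_0)^T · [...] = (-3.8)·(-0.4403) + (1.2)·(0.4191) = 2.1761.

Step 5 — scale by n: T² = 5 · 2.1761 = 10.8806.

T² ≈ 10.8806


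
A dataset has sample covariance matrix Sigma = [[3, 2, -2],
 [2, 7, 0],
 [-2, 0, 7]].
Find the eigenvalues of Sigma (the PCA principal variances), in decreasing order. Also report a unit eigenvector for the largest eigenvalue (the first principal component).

Step 1 — characteristic polynomial p(λ) = det(λI - Sigma) = λ³ - tr·λ² + c_1·λ - det, where tr = trace, c_1 = sum of the principal 2×2 minors, det = det(Sigma):
  tr = 3 + 7 + 7 = 17,
  c_1 = (3·7 - (2)²) + (3·7 - (-2)²) + (7·7 - (0)²) = 17 + 17 + 49 = 83,
  det = 3·(7·7 - (0)²) - (2)·((2)·7 - (0)·(-2)) + (-2)·((2)·(0) - 7·(-2)) = 3·(49) - (2)·(14) + (-2)·(14) = 91.
  So p(λ) = λ³ - 17λ² + 83λ - 91.
Step 2 — look for an integer root (rational root theorem: any rational root is an integer divisor of 91). Testing λ = 7:
  p(7) = 343 - 833 + 581 - 91 = 0  ✓
  Dividing out (λ - 7): p(λ) = (λ - 7)(λ² - 10λ + 13).
Step 3 — remaining eigenvalues from the quadratic λ² - 10λ + 13 = 0:
  Δ = 10² - 4·13 = 100 - 52 = 48,  λ = (10 ± √48)/2 = (10 ± 6.9282)/2 ≈ 8.4641 or 1.5359.
  Sorted: λ_1 = 8.4641,  λ_2 = 7,  λ_3 = 1.5359  (check: sum = 17 = tr ✓).

Step 4 — unit eigenvector for λ_1 ≈ 8.4641: v spans the null space of (Sigma - λ_1 I), whose rows are
  r_1 = (-5.4641, 2, -2),  r_2 = (2, -1.4641, 0),  r_3 = (-2, 0, -1.4641).
  v is orthogonal to every row, so take v ∝ r_1 × r_2 = ((2)·(0) - (-2)·(-1.4641), (-2)·(2) - (-5.4641)·(0), (-5.4641)·(-1.4641) - (2)·(2)) ≈ (-2.9282, -4, 4).
  Rescale (multiply by -1 so the first nonzero entry is positive): u = (2.9282, 4, -4).
  ||u|| = √((2.9282)² + (4)² + (-4)²) = √(40.5744) ≈ 6.3698,  v_1 = u/||u|| ≈ (0.4597, 0.628, -0.628) (||v_1|| = 1).

λ_1 = 8.4641,  λ_2 = 7,  λ_3 = 1.5359;  v_1 ≈ (0.4597, 0.628, -0.628)


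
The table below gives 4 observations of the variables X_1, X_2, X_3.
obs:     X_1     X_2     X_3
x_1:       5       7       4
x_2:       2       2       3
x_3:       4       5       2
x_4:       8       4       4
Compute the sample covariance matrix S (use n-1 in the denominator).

Step 1 — column means:
  mean(X_1) = (5 + 2 + 4 + 8) / 4 = 19/4 = 4.75
  mean(X_2) = (7 + 2 + 5 + 4) / 4 = 18/4 = 4.5
  mean(X_3) = (4 + 3 + 2 + 4) / 4 = 13/4 = 3.25

Step 2 — sample covariance S[i,j] = (1/(n-1)) · Σ_k (x_{k,i} - mean_i) · (x_{k,j} - mean_j), with n-1 = 3.
  S[X_1,X_1] = ((0.25)·(0.25) + (-2.75)·(-2.75) + (-0.75)·(-0.75) + (3.25)·(3.25)) / 3 = 18.75/3 = 6.25
  S[X_1,X_2] = ((0.25)·(2.5) + (-2.75)·(-2.5) + (-0.75)·(0.5) + (3.25)·(-0.5)) / 3 = 5.5/3 = 1.8333
  S[X_1,X_3] = ((0.25)·(0.75) + (-2.75)·(-0.25) + (-0.75)·(-1.25) + (3.25)·(0.75)) / 3 = 4.25/3 = 1.4167
  S[X_2,X_2] = ((2.5)·(2.5) + (-2.5)·(-2.5) + (0.5)·(0.5) + (-0.5)·(-0.5)) / 3 = 13/3 = 4.3333
  S[X_2,X_3] = ((2.5)·(0.75) + (-2.5)·(-0.25) + (0.5)·(-1.25) + (-0.5)·(0.75)) / 3 = 1.5/3 = 0.5
  S[X_3,X_3] = ((0.75)·(0.75) + (-0.25)·(-0.25) + (-1.25)·(-1.25) + (0.75)·(0.75)) / 3 = 2.75/3 = 0.9167

S is symmetric (S[j,i] = S[i,j]). Assembling:

S = [[6.25, 1.8333, 1.4167],
 [1.8333, 4.3333, 0.5],
 [1.4167, 0.5, 0.9167]]


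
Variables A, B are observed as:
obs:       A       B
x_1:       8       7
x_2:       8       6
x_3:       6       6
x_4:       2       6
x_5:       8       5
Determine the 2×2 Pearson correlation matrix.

Step 1 — column means:
  mean(A) = (8 + 8 + 6 + 2 + 8) / 5 = 32/5 = 6.4
  mean(B) = (7 + 6 + 6 + 6 + 5) / 5 = 30/5 = 6

Step 2 — sample variances and covariances s[i,j] = (1/(n-1)) · Σ_k (x_{k,i} - mean_i) · (x_{k,j} - mean_j), with n-1 = 4:
  s[A,A] = ((1.6)·(1.6) + (1.6)·(1.6) + (-0.4)·(-0.4) + (-4.4)·(-4.4) + (1.6)·(1.6)) / 4 = 27.2/4 = 6.8
  s[A,B] = ((1.6)·(1) + (1.6)·(0) + (-0.4)·(0) + (-4.4)·(0) + (1.6)·(-1)) / 4 = 0/4 = 0
  s[B,B] = ((1)·(1) + (0)·(0) + (0)·(0) + (0)·(0) + (-1)·(-1)) / 4 = 2/4 = 0.5
  Sample standard deviations s_i = √(s[i,i]):
  s(A) = √(6.8) = 2.6077
  s(B) = √(0.5) = 0.7071

Step 3 — r_{ij} = s_{ij} / (s_i · s_j):
  r[A,A] = 1 (diagonal).
  r[A,B] = 0 / (2.6077 · 0.7071) = 0 / 1.8439 = 0
  r[B,B] = 1 (diagonal).

R is symmetric with unit diagonal. Assembling:

R = [[1, 0],
 [0, 1]]


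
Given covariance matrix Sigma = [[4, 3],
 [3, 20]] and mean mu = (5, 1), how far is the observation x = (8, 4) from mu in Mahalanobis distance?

Step 1 — centre the observation: (x - mu) = (3, 3).

Step 2 — invert Sigma. det(Sigma) = 4·20 - (3)² = 71.
  Sigma^{-1} = (1/det) · [[d, -b], [-b, a]] = [[0.2817, -0.0423],
 [-0.0423, 0.0563]].

Step 3 — form the quadratic (x - mu)^T · Sigma^{-1} · (x - mu):
  Sigma^{-1} · (x - mu) = (0.7183, 0.0423).
  (x - mu)^T · [Sigma^{-1} · (x - mu)] = (3)·(0.7183) + (3)·(0.0423) = 2.2817.

Step 4 — take square root: d = √(2.2817) ≈ 1.5105.

d(x, mu) = √(2.2817) ≈ 1.5105


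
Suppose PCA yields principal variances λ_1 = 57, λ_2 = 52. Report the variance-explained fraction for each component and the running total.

Step 1 — total variance = trace(Sigma) = Σ λ_i = 57 + 52 = 109.

Step 2 — fraction explained by component i = λ_i / Σ λ:
  PC1: 57/109 = 0.5229
  PC2: 52/109 = 0.4771

Step 3 — cumulative fraction after k components = (λ_1 + ... + λ_k) / Σ λ:
  k = 1: 57/109 = 0.5229
  k = 2: (57 + 52)/109 = 109/109 = 1

Summary (fraction, with percent):

explained: PC1 0.5229 (52.29%), PC2 0.4771 (47.71%);  cumulative: 0.5229, 1


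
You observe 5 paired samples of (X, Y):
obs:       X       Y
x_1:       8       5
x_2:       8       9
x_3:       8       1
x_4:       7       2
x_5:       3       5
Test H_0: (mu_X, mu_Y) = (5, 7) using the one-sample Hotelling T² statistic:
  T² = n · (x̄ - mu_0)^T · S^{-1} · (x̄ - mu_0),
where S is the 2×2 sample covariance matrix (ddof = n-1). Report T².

Step 1 — sample mean vector:
  mean(X) = (8 + 8 + 8 + 7 + 3) / 5 = 34/5 = 6.8
  mean(Y) = (5 + 9 + 1 + 2 + 5) / 5 = 22/5 = 4.4
  x̄ = (6.8, 4.4),  deviation x̄ - mu_0 = (6.8, 4.4) - (5, 7) = (1.8, -2.6).

Step 2 — sample covariance matrix, S[i,j] = (1/(n-1)) · Σ_k (x_{k,i} - mean_i) · (x_{k,j} - mean_j), divisor n-1 = 4:
  S[X,X] = ((1.2)·(1.2) + (1.2)·(1.2) + (1.2)·(1.2) + (0.2)·(0.2) + (-3.8)·(-3.8)) / 4 = 18.8/4 = 4.7
  S[X,Y] = ((1.2)·(0.6) + (1.2)·(4.6) + (1.2)·(-3.4) + (0.2)·(-2.4) + (-3.8)·(0.6)) / 4 = -0.6/4 = -0.15
  S[Y,Y] = ((0.6)·(0.6) + (4.6)·(4.6) + (-3.4)·(-3.4) + (-2.4)·(-2.4) + (0.6)·(0.6)) / 4 = 39.2/4 = 9.8
  S = [[4.7, -0.15],
 [-0.15, 9.8]].

Step 3 — invert S. det(S) = 4.7·9.8 - (-0.15)² = 46.0375.
  S^{-1} = (1/det) · [[d, -b], [-b, a]] = [[0.2129, 0.0033],
 [0.0033, 0.1021]].

Step 4 — quadratic form (x̄ - mu_0)^T · S^{-1} · (x̄ - mu_0):
  S^{-1} · (x̄ - mu_0) = (0.3747, -0.2596),
  (x̄ - mu_0)^T · [...] = (1.8)·(0.3747) + (-2.6)·(-0.2596) = 1.3493.

Step 5 — scale by n: T² = 5 · 1.3493 = 6.7467.

T² ≈ 6.7467


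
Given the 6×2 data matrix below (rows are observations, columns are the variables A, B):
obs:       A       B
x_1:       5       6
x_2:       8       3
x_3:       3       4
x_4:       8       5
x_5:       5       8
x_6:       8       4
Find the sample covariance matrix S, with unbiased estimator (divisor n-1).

Step 1 — column means:
  mean(A) = (5 + 8 + 3 + 8 + 5 + 8) / 6 = 37/6 = 6.1667
  mean(B) = (6 + 3 + 4 + 5 + 8 + 4) / 6 = 30/6 = 5

Step 2 — sample covariance S[i,j] = (1/(n-1)) · Σ_k (x_{k,i} - mean_i) · (x_{k,j} - mean_j), with n-1 = 5.
  S[A,A] = ((-1.1667)·(-1.1667) + (1.8333)·(1.8333) + (-3.1667)·(-3.1667) + (1.8333)·(1.8333) + (-1.1667)·(-1.1667) + (1.8333)·(1.8333)) / 5 = 22.8333/5 = 4.5667
  S[A,B] = ((-1.1667)·(1) + (1.8333)·(-2) + (-3.1667)·(-1) + (1.8333)·(0) + (-1.1667)·(3) + (1.8333)·(-1)) / 5 = -7/5 = -1.4
  S[B,B] = ((1)·(1) + (-2)·(-2) + (-1)·(-1) + (0)·(0) + (3)·(3) + (-1)·(-1)) / 5 = 16/5 = 3.2

S is symmetric (S[j,i] = S[i,j]). Assembling:

S = [[4.5667, -1.4],
 [-1.4, 3.2]]


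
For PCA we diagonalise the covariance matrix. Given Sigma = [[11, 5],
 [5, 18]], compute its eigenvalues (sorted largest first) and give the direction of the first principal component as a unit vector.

Step 1 — characteristic polynomial of 2×2 Sigma:
  det(Sigma - λI) = λ² - trace · λ + det = 0.
  trace = 11 + 18 = 29, det = 11·18 - (5)² = 173.
Step 2 — discriminant:
  Δ = trace² - 4·det = 841 - 692 = 149.
Step 3 — eigenvalues:
  λ = (trace ± √Δ)/2 = (29 ± 12.2066)/2,
  λ_1 = 20.6033,  λ_2 = 8.3967.

Step 4 — unit eigenvector for λ_1: solve (Sigma - λ_1 I)v = 0. First row:
  (11 - 20.6033)·v_x + (5)·v_y = 0, i.e. (-9.6033)·v_x + (5)·v_y = 0,
  so v ∝ (b, λ_1 - a) = (5, 9.6033) = u.
  ||u|| = √((5)² + (9.6033)²) = √(117.2229) ≈ 10.827,
  v_1 = u/||u|| ≈ (0.4618, 0.887) (||v_1|| = 1).

λ_1 = 20.6033,  λ_2 = 8.3967;  v_1 ≈ (0.4618, 0.887)


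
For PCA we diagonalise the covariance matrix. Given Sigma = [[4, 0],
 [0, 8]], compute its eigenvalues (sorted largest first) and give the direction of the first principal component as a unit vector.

Step 1 — characteristic polynomial of 2×2 Sigma:
  det(Sigma - λI) = λ² - trace · λ + det = 0.
  trace = 4 + 8 = 12, det = 4·8 - (0)² = 32.
Step 2 — discriminant:
  Δ = trace² - 4·det = 144 - 128 = 16.
Step 3 — eigenvalues:
  λ = (trace ± √Δ)/2 = (12 ± 4)/2,
  λ_1 = 8,  λ_2 = 4.

Step 4 — unit eigenvector for λ_1: Sigma is diagonal, so its eigenvectors are the coordinate axes. λ_1 = 8 is the diagonal entry on the second coordinate axis, hence
  v_1 = (0, 1) (||v_1|| = 1).

λ_1 = 8,  λ_2 = 4;  v_1 ≈ (0, 1)


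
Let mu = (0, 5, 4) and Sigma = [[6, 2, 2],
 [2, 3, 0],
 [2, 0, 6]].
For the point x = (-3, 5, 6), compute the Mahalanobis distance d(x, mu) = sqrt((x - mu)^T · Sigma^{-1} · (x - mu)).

Step 1 — centre the observation: (x - mu) = (-3, 0, 2).

Step 2 — invert Sigma (cofactor / det for 3×3, or solve directly):
  Sigma^{-1} = [[0.25, -0.1667, -0.0833],
 [-0.1667, 0.4444, 0.0556],
 [-0.0833, 0.0556, 0.1944]].

Step 3 — form the quadratic (x - mu)^T · Sigma^{-1} · (x - mu):
  Sigma^{-1} · (x - mu) = (-0.9167, 0.6111, 0.6389).
  (x - mu)^T · [Sigma^{-1} · (x - mu)] = (-3)·(-0.9167) + (0)·(0.6111) + (2)·(0.6389) = 4.0278.

Step 4 — take square root: d = √(4.0278) ≈ 2.0069.

d(x, mu) = √(4.0278) ≈ 2.0069


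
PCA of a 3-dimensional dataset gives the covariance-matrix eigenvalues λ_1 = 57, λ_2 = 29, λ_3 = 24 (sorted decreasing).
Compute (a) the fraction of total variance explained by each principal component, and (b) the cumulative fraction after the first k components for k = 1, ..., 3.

Step 1 — total variance = trace(Sigma) = Σ λ_i = 57 + 29 + 24 = 110.

Step 2 — fraction explained by component i = λ_i / Σ λ:
  PC1: 57/110 = 0.5182
  PC2: 29/110 = 0.2636
  PC3: 24/110 = 0.2182

Step 3 — cumulative fraction after k components = (λ_1 + ... + λ_k) / Σ λ:
  k = 1: 57/110 = 0.5182
  k = 2: (57 + 29)/110 = 86/110 = 0.7818
  k = 3: (57 + 29 + 24)/110 = 110/110 = 1

Summary (fraction, with percent):

explained: PC1 0.5182 (51.82%), PC2 0.2636 (26.36%), PC3 0.2182 (21.82%);  cumulative: 0.5182, 0.7818, 1


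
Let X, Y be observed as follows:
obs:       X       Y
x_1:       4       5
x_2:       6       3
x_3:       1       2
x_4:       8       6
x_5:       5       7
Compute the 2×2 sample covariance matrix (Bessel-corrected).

Step 1 — column means:
  mean(X) = (4 + 6 + 1 + 8 + 5) / 5 = 24/5 = 4.8
  mean(Y) = (5 + 3 + 2 + 6 + 7) / 5 = 23/5 = 4.6

Step 2 — sample covariance S[i,j] = (1/(n-1)) · Σ_k (x_{k,i} - mean_i) · (x_{k,j} - mean_j), with n-1 = 4.
  S[X,X] = ((-0.8)·(-0.8) + (1.2)·(1.2) + (-3.8)·(-3.8) + (3.2)·(3.2) + (0.2)·(0.2)) / 4 = 26.8/4 = 6.7
  S[X,Y] = ((-0.8)·(0.4) + (1.2)·(-1.6) + (-3.8)·(-2.6) + (3.2)·(1.4) + (0.2)·(2.4)) / 4 = 12.6/4 = 3.15
  S[Y,Y] = ((0.4)·(0.4) + (-1.6)·(-1.6) + (-2.6)·(-2.6) + (1.4)·(1.4) + (2.4)·(2.4)) / 4 = 17.2/4 = 4.3

S is symmetric (S[j,i] = S[i,j]). Assembling:

S = [[6.7, 3.15],
 [3.15, 4.3]]


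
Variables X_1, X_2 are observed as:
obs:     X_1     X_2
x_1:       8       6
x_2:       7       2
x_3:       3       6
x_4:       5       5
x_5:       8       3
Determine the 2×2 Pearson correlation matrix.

Step 1 — column means:
  mean(X_1) = (8 + 7 + 3 + 5 + 8) / 5 = 31/5 = 6.2
  mean(X_2) = (6 + 2 + 6 + 5 + 3) / 5 = 22/5 = 4.4

Step 2 — sample variances and covariances s[i,j] = (1/(n-1)) · Σ_k (x_{k,i} - mean_i) · (x_{k,j} - mean_j), with n-1 = 4:
  s[X_1,X_1] = ((1.8)·(1.8) + (0.8)·(0.8) + (-3.2)·(-3.2) + (-1.2)·(-1.2) + (1.8)·(1.8)) / 4 = 18.8/4 = 4.7
  s[X_1,X_2] = ((1.8)·(1.6) + (0.8)·(-2.4) + (-3.2)·(1.6) + (-1.2)·(0.6) + (1.8)·(-1.4)) / 4 = -7.4/4 = -1.85
  s[X_2,X_2] = ((1.6)·(1.6) + (-2.4)·(-2.4) + (1.6)·(1.6) + (0.6)·(0.6) + (-1.4)·(-1.4)) / 4 = 13.2/4 = 3.3
  Sample standard deviations s_i = √(s[i,i]):
  s(X_1) = √(4.7) = 2.1679
  s(X_2) = √(3.3) = 1.8166

Step 3 — r_{ij} = s_{ij} / (s_i · s_j):
  r[X_1,X_1] = 1 (diagonal).
  r[X_1,X_2] = -1.85 / (2.1679 · 1.8166) = -1.85 / 3.9383 = -0.4697
  r[X_2,X_2] = 1 (diagonal).

R is symmetric with unit diagonal. Assembling:

R = [[1, -0.4697],
 [-0.4697, 1]]


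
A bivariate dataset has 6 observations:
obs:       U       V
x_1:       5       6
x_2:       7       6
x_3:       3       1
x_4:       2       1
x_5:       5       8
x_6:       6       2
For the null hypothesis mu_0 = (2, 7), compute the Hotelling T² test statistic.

Step 1 — sample mean vector:
  mean(U) = (5 + 7 + 3 + 2 + 5 + 6) / 6 = 28/6 = 4.6667
  mean(V) = (6 + 6 + 1 + 1 + 8 + 2) / 6 = 24/6 = 4
  x̄ = (4.6667, 4),  deviation x̄ - mu_0 = (4.6667, 4) - (2, 7) = (2.6667, -3).

Step 2 — sample covariance matrix, S[i,j] = (1/(n-1)) · Σ_k (x_{k,i} - mean_i) · (x_{k,j} - mean_j), divisor n-1 = 5:
  S[U,U] = ((0.3333)·(0.3333) + (2.3333)·(2.3333) + (-1.6667)·(-1.6667) + (-2.6667)·(-2.6667) + (0.3333)·(0.3333) + (1.3333)·(1.3333)) / 5 = 17.3333/5 = 3.4667
  S[U,V] = ((0.3333)·(2) + (2.3333)·(2) + (-1.6667)·(-3) + (-2.6667)·(-3) + (0.3333)·(4) + (1.3333)·(-2)) / 5 = 17/5 = 3.4
  S[V,V] = ((2)·(2) + (2)·(2) + (-3)·(-3) + (-3)·(-3) + (4)·(4) + (-2)·(-2)) / 5 = 46/5 = 9.2
  S = [[3.4667, 3.4],
 [3.4, 9.2]].

Step 3 — invert S. det(S) = 3.4667·9.2 - (3.4)² = 20.3333.
  S^{-1} = (1/det) · [[d, -b], [-b, a]] = [[0.4525, -0.1672],
 [-0.1672, 0.1705]].

Step 4 — quadratic form (x̄ - mu_0)^T · S^{-1} · (x̄ - mu_0):
  S^{-1} · (x̄ - mu_0) = (1.7082, -0.9574),
  (x̄ - mu_0)^T · [...] = (2.6667)·(1.7082) + (-3)·(-0.9574) = 7.4273.

Step 5 — scale by n: T² = 6 · 7.4273 = 44.5639.

T² ≈ 44.5639
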